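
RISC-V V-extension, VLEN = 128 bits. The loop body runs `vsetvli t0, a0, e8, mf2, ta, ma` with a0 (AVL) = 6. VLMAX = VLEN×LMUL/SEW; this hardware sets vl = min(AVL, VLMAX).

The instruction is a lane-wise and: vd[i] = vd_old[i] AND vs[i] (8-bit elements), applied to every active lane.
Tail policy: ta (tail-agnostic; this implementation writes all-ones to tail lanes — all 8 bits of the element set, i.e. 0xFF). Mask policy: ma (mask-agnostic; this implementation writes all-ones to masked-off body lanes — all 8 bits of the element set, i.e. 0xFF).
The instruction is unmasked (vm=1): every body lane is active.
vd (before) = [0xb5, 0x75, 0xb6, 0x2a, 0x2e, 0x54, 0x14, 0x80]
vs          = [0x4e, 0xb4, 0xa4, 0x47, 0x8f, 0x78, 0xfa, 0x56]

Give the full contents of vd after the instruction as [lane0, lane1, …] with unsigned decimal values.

VLMAX = VLEN×LMUL/SEW = 128×1/2/8 = 8
vl ← min(6, 8) = 6
[0] and(0xb5,0x4e) = 0x04
[1] and(0x75,0xb4) = 0x34
[2] and(0xb6,0xa4) = 0xa4
[3] and(0x2a,0x47) = 0x02
[4] and(0x2e,0x8f) = 0x0e
[5] and(0x54,0x78) = 0x50
[6] tail/ones = 0xff
[7] tail/ones = 0xff

vd = [4, 52, 164, 2, 14, 80, 255, 255]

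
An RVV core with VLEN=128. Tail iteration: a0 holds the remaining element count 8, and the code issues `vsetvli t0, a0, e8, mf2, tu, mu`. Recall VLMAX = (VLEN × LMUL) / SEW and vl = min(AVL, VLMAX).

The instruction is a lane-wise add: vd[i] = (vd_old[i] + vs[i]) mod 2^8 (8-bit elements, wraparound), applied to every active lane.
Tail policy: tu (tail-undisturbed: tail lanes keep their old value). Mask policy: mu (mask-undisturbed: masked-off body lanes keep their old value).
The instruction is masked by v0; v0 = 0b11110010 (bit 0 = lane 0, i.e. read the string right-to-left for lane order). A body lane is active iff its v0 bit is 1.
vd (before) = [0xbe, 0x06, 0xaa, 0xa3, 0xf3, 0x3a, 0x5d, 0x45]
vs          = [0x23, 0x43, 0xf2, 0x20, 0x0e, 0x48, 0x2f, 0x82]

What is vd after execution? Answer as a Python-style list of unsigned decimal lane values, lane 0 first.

vd = [190, 73, 170, 163, 1, 130, 140, 199]

VLMAX = (128 × 1/2) / 8 = 8 lanes
vl = min(AVL, VLMAX) = min(8, 8) = 8
lane  0: mask-off/keep ⇒ 0xbe
lane  1: add(0x06,0x43) ⇒ 0x49
lane  2: mask-off/keep ⇒ 0xaa
lane  3: mask-off/keep ⇒ 0xa3
lane  4: add(0xf3,0x0e) ⇒ 0x01
lane  5: add(0x3a,0x48) ⇒ 0x82
lane  6: add(0x5d,0x2f) ⇒ 0x8c
lane  7: add(0x45,0x82) ⇒ 0xc7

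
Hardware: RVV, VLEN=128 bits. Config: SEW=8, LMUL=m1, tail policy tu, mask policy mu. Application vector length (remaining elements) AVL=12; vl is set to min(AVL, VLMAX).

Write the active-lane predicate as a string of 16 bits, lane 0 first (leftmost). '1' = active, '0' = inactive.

VLMAX = (128 × 1) / 8 = 16 lanes
vl ← min(12, 16) = 12
bits (lane 0 leftmost): 1111111111110000

predicate = 1111111111110000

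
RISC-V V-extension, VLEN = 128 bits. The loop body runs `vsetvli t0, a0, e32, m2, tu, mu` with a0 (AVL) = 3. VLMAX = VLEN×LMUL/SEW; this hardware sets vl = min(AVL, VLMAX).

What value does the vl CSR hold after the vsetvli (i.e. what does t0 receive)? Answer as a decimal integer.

vl = 3

VLMAX = (128 × 2) / 32 = 8 lanes
vl ← min(3, 8) = 3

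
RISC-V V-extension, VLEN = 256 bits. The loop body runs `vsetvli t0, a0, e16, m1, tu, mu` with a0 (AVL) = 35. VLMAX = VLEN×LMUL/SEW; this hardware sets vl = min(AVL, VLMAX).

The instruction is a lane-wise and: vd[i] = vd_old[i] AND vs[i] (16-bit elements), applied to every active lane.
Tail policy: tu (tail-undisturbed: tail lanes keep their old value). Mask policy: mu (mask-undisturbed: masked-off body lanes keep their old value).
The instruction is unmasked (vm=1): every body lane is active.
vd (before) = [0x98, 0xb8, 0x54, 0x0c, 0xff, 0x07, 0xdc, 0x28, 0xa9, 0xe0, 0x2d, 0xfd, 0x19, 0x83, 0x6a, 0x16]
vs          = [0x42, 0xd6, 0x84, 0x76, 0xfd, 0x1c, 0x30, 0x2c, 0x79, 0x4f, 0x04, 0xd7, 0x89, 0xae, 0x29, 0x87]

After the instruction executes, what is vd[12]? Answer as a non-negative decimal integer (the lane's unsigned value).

vd[12] = 9

VLMAX = (256 × 1) / 16 = 16 lanes
AVL=35 > VLMAX=16, so vl = 16
[0] and(0x98,0x42) = 0x00
[1] and(0xb8,0xd6) = 0x90
[2] and(0x54,0x84) = 0x04
[3] and(0x0c,0x76) = 0x04
[4] and(0xff,0xfd) = 0xfd
[5] and(0x07,0x1c) = 0x04
[6] and(0xdc,0x30) = 0x10
[7] and(0x28,0x2c) = 0x28
[8] and(0xa9,0x79) = 0x29
[9] and(0xe0,0x4f) = 0x40
[10] and(0x2d,0x04) = 0x04
[11] and(0xfd,0xd7) = 0xd5
[12] and(0x19,0x89) = 0x09
[13] and(0x83,0xae) = 0x82
[14] and(0x6a,0x29) = 0x28
[15] and(0x16,0x87) = 0x06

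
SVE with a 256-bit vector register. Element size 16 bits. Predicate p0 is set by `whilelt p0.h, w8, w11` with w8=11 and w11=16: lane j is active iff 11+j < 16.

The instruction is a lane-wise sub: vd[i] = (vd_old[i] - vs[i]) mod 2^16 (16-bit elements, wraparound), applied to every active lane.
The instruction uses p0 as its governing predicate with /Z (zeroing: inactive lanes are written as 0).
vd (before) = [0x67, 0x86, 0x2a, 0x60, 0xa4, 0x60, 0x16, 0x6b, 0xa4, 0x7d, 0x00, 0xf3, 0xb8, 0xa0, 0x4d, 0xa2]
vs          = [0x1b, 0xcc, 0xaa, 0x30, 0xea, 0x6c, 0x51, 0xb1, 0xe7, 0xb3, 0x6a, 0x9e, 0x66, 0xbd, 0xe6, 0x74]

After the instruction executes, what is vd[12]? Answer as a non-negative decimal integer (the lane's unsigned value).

lane count: 256 div 16 = 16
whilelt: lane j active iff 11+j < 16 → j < 5 → 5 active
vd[0] sub(0x67,0x1b) -> 0x4c
vd[1] sub(0x86,0xcc) -> 0xffba
vd[2] sub(0x2a,0xaa) -> 0xff80
vd[3] sub(0x60,0x30) -> 0x30
vd[4] sub(0xa4,0xea) -> 0xffba
vd[5] tail/zero -> 0x00
vd[6] tail/zero -> 0x00
vd[7] tail/zero -> 0x00
vd[8] tail/zero -> 0x00
vd[9] tail/zero -> 0x00
vd[10] tail/zero -> 0x00
vd[11] tail/zero -> 0x00
vd[12] tail/zero -> 0x00
vd[13] tail/zero -> 0x00
vd[14] tail/zero -> 0x00
vd[15] tail/zero -> 0x00

vd[12] = 0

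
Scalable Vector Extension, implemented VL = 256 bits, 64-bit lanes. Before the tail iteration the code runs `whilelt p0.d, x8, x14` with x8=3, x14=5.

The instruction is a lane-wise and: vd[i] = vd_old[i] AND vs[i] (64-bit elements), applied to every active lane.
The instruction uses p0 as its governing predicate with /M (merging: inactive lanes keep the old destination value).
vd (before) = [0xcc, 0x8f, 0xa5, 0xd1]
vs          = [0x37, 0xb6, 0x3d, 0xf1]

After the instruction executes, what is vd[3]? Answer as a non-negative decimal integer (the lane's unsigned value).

lane count: 256 div 64 = 4
p0[j] = (3+j < 5); true for j=0..1 → 2 lanes set
lane  0: and(0xcc,0x37) ⇒ 0x04
lane  1: and(0x8f,0xb6) ⇒ 0x86
lane  2: tail/keep ⇒ 0xa5
lane  3: tail/keep ⇒ 0xd1

vd[3] = 209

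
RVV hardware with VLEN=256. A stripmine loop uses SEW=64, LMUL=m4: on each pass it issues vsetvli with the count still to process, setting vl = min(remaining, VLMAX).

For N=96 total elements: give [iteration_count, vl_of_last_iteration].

[iterations, last_vl] = [6, 16]

VLMAX = VLEN×LMUL/SEW = 256×4/64 = 16
N=96: ⌈96/16⌉ = 6 iters; last vl = 96 − 5×16 = 16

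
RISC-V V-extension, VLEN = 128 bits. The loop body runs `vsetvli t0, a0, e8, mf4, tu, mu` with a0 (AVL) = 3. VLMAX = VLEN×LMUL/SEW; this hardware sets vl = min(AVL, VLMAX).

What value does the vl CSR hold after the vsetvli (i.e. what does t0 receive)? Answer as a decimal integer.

vl = 3

lanes per group: 128·1/4/8 = 4
vl = min(AVL, VLMAX) = min(3, 4) = 3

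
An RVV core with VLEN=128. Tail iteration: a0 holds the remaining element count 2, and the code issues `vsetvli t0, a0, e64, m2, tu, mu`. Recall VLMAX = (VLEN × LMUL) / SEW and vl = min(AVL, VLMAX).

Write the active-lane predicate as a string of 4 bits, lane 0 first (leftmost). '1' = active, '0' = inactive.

predicate = 1100

VLMAX = VLEN×LMUL/SEW = 128×2/64 = 4
AVL=2 ≤ VLMAX=4, so vl = 2
bits (lane 0 leftmost): 1100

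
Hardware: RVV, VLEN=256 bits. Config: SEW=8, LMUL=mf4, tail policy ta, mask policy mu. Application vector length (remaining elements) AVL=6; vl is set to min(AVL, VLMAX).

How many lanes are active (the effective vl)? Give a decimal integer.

vl = 6

lanes per group: 256·1/4/8 = 8
AVL=6 ≤ VLMAX=8, so vl = 6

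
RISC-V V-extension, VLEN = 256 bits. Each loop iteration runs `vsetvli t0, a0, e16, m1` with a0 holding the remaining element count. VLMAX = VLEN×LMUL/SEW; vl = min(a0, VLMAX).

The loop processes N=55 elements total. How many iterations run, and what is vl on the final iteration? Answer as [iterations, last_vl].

VLMAX = (256 × 1) / 16 = 16 lanes
55 elements at 16/iter → 4 passes, remainder 7 on the last

[iterations, last_vl] = [4, 7]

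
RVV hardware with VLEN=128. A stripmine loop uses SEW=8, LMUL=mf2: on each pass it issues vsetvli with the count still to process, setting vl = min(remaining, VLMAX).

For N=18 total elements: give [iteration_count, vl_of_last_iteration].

[iterations, last_vl] = [3, 2]

VLMAX = VLEN×LMUL/SEW = 128×1/2/8 = 8
N=18: ⌈18/8⌉ = 3 iters; last vl = 18 − 2×8 = 2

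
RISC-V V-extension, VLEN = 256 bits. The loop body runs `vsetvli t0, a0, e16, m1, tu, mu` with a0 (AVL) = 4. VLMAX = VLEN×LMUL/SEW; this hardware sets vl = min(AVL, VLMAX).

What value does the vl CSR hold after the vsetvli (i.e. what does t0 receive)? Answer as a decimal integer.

vl = 4

lanes per group: 256·1/16 = 16
vl ← min(4, 16) = 4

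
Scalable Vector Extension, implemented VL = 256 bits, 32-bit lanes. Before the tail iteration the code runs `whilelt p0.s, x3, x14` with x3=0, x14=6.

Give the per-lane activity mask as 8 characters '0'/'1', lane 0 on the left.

lane count: 256 div 32 = 8
whilelt: lane j active iff 0+j < 6 → j < 6 → 6 active
bits (lane 0 leftmost): 11111100

predicate = 11111100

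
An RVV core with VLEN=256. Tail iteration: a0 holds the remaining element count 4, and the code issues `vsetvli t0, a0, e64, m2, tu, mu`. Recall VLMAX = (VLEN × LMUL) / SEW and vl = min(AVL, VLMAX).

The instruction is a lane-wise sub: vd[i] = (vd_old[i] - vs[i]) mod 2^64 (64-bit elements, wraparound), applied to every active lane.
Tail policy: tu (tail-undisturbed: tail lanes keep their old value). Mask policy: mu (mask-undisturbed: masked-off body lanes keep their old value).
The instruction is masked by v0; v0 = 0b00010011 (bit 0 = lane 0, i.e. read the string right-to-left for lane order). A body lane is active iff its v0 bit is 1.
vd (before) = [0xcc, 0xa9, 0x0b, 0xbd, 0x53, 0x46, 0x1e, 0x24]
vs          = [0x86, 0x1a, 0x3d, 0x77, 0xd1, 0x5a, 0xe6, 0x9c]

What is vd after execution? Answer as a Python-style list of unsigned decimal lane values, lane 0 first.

vd = [70, 143, 11, 189, 83, 70, 30, 36]

VLMAX = (256 × 2) / 64 = 8 lanes
vl ← min(4, 8) = 4
[0] sub(0xcc,0x86) = 0x46
[1] sub(0xa9,0x1a) = 0x8f
[2] mask-off/keep = 0x0b
[3] mask-off/keep = 0xbd
[4] tail/keep = 0x53
[5] tail/keep = 0x46
[6] tail/keep = 0x1e
[7] tail/keep = 0x24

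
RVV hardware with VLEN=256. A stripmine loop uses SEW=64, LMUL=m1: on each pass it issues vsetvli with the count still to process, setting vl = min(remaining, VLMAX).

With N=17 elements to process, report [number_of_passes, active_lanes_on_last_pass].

[iterations, last_vl] = [5, 1]

VLMAX = (256 × 1) / 64 = 4 lanes
N=17: ⌈17/4⌉ = 5 iters; last vl = 17 − 4×4 = 1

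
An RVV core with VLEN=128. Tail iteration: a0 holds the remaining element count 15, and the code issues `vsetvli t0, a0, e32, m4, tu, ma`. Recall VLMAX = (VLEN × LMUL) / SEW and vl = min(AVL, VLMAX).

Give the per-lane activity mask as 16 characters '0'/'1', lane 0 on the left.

lanes per group: 128·4/32 = 16
AVL=15 ≤ VLMAX=16, so vl = 15
bits (lane 0 leftmost): 1111111111111110

predicate = 1111111111111110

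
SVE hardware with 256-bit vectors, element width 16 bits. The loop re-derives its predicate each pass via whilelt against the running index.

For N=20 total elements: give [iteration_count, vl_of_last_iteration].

[iterations, last_vl] = [2, 4]

register lanes = 256/16 = 16
iterations = ceil(20/16) = 2; final-pass vl = 4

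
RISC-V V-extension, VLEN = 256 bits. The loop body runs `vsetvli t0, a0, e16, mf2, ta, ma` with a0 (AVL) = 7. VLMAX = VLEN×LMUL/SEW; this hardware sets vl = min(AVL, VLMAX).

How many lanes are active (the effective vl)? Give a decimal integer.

vl = 7

VLMAX = (256 × 1/2) / 16 = 8 lanes
AVL=7 ≤ VLMAX=8, so vl = 7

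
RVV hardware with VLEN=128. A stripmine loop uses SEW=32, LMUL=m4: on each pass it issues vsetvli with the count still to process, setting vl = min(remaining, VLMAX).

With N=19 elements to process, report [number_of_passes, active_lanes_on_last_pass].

VLMAX = VLEN×LMUL/SEW = 128×4/32 = 16
19 elements at 16/iter → 2 passes, remainder 3 on the last

[iterations, last_vl] = [2, 3]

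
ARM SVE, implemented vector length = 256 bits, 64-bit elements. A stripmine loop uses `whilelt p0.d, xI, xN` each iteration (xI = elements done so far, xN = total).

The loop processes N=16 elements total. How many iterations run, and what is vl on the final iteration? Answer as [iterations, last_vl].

register lanes = 256/64 = 4
16 elements at 4/iter → 4 passes, remainder 4 on the last

[iterations, last_vl] = [4, 4]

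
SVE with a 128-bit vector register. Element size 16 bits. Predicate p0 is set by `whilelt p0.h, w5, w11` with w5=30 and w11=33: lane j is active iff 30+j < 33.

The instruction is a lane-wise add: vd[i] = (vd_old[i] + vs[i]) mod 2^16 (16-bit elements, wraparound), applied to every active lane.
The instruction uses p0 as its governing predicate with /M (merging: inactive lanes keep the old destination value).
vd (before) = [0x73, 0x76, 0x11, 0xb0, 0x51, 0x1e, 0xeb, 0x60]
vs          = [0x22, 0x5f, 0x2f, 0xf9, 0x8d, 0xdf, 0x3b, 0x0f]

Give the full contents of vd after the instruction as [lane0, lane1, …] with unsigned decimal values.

lane count: 128 div 16 = 8
active while 30+j < 33, i.e. j ∈ [0,3) capped at 8 ⇒ 3
lane  0: add(0x73,0x22) ⇒ 0x95
lane  1: add(0x76,0x5f) ⇒ 0xd5
lane  2: add(0x11,0x2f) ⇒ 0x40
lane  3: tail/keep ⇒ 0xb0
lane  4: tail/keep ⇒ 0x51
lane  5: tail/keep ⇒ 0x1e
lane  6: tail/keep ⇒ 0xeb
lane  7: tail/keep ⇒ 0x60

vd = [149, 213, 64, 176, 81, 30, 235, 96]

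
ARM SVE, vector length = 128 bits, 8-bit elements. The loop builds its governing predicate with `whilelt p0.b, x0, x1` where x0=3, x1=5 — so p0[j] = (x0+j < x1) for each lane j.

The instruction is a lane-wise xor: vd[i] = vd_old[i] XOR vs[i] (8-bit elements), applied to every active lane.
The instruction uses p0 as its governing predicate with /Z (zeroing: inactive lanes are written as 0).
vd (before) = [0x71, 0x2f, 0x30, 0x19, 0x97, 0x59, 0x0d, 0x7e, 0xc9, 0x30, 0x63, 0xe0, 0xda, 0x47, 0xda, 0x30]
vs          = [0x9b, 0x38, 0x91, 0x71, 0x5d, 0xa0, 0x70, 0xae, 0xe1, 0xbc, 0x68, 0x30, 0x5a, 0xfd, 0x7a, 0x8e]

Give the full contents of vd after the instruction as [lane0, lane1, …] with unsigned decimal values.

vd = [234, 23, 0, 0, 0, 0, 0, 0, 0, 0, 0, 0, 0, 0, 0, 0]

lane count: 128 div 8 = 16
active while 3+j < 5, i.e. j ∈ [0,2) capped at 16 ⇒ 2
lane  0: xor(0x71,0x9b) ⇒ 0xea
lane  1: xor(0x2f,0x38) ⇒ 0x17
lane  2: tail/zero ⇒ 0x00
lane  3: tail/zero ⇒ 0x00
lane  4: tail/zero ⇒ 0x00
lane  5: tail/zero ⇒ 0x00
lane  6: tail/zero ⇒ 0x00
lane  7: tail/zero ⇒ 0x00
lane  8: tail/zero ⇒ 0x00
lane  9: tail/zero ⇒ 0x00
lane 10: tail/zero ⇒ 0x00
lane 11: tail/zero ⇒ 0x00
lane 12: tail/zero ⇒ 0x00
lane 13: tail/zero ⇒ 0x00
lane 14: tail/zero ⇒ 0x00
lane 15: tail/zero ⇒ 0x00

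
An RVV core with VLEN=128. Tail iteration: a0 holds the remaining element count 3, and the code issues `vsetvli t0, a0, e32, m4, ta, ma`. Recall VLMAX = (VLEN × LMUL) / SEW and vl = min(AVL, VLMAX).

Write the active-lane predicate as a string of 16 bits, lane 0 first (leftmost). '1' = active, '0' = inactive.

VLMAX = VLEN×LMUL/SEW = 128×4/32 = 16
vl ← min(3, 16) = 3
bits (lane 0 leftmost): 1110000000000000

predicate = 1110000000000000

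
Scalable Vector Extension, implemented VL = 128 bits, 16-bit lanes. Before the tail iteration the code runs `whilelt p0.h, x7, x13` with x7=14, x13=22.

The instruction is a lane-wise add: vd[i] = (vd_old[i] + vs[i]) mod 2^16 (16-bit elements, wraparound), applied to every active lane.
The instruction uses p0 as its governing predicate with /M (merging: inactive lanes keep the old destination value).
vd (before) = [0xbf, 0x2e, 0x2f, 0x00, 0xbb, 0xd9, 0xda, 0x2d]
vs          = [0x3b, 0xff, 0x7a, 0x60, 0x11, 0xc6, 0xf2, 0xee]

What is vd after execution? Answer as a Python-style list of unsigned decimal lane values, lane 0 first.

register lanes = 128/16 = 8
p0[j] = (14+j < 22); true for j=0..7 → 8 lanes set
[0] add(0xbf,0x3b) = 0xfa
[1] add(0x2e,0xff) = 0x12d
[2] add(0x2f,0x7a) = 0xa9
[3] add(0x00,0x60) = 0x60
[4] add(0xbb,0x11) = 0xcc
[5] add(0xd9,0xc6) = 0x19f
[6] add(0xda,0xf2) = 0x1cc
[7] add(0x2d,0xee) = 0x11b

vd = [250, 301, 169, 96, 204, 415, 460, 283]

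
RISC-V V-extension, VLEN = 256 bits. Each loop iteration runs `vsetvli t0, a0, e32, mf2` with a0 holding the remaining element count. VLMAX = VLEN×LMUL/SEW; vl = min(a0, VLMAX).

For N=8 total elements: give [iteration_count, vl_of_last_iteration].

[iterations, last_vl] = [2, 4]

lanes per group: 256·1/2/32 = 4
iterations = ceil(8/4) = 2; final-pass vl = 4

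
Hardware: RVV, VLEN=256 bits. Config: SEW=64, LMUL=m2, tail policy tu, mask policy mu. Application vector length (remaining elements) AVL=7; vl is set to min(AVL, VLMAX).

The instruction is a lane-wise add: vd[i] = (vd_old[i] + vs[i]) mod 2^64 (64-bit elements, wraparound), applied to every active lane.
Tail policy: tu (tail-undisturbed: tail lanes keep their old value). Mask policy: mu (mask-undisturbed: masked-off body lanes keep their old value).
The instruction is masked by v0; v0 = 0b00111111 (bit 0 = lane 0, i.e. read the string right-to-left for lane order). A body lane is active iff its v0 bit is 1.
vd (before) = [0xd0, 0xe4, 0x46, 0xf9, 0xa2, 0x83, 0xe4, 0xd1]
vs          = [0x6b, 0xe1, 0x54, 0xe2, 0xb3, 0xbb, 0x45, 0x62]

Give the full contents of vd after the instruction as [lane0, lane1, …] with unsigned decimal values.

vd = [315, 453, 154, 475, 341, 318, 228, 209]

lanes per group: 256·2/64 = 8
vl ← min(7, 8) = 7
[0] add(0xd0,0x6b) = 0x13b
[1] add(0xe4,0xe1) = 0x1c5
[2] add(0x46,0x54) = 0x9a
[3] add(0xf9,0xe2) = 0x1db
[4] add(0xa2,0xb3) = 0x155
[5] add(0x83,0xbb) = 0x13e
[6] mask-off/keep = 0xe4
[7] tail/keep = 0xd1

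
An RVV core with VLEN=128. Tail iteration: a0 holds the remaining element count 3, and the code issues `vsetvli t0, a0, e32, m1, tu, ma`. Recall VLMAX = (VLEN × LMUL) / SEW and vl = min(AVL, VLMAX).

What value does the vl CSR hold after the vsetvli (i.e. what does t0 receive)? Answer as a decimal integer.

vl = 3

lanes per group: 128·1/32 = 4
vl = min(AVL, VLMAX) = min(3, 4) = 3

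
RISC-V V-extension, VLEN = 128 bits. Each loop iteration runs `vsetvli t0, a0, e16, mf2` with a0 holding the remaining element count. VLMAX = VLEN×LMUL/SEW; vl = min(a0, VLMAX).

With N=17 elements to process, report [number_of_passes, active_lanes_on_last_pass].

VLMAX = (128 × 1/2) / 16 = 4 lanes
17 elements at 4/iter → 5 passes, remainder 1 on the last

[iterations, last_vl] = [5, 1]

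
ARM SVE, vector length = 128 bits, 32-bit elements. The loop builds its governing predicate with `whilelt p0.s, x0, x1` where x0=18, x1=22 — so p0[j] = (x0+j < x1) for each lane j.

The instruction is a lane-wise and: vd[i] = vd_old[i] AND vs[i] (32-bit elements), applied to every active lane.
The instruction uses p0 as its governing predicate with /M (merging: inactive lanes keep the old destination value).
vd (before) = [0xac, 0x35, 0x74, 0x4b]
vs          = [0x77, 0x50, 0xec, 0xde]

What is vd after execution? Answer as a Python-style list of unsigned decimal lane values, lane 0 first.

128-bit reg / 32-bit elem → 4 lanes
whilelt: lane j active iff 18+j < 22 → j < 4 → 4 active
[0] and(0xac,0x77) = 0x24
[1] and(0x35,0x50) = 0x10
[2] and(0x74,0xec) = 0x64
[3] and(0x4b,0xde) = 0x4a

vd = [36, 16, 100, 74]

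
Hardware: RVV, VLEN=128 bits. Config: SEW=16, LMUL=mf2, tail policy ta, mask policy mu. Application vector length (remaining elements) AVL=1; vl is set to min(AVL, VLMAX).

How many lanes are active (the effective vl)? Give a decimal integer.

vl = 1

VLMAX = VLEN×LMUL/SEW = 128×1/2/16 = 4
vl = min(AVL, VLMAX) = min(1, 4) = 1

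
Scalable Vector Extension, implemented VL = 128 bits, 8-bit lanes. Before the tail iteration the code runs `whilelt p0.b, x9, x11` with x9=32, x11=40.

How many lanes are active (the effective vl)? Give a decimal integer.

vl = 8

register lanes = 128/8 = 16
p0[j] = (32+j < 40); true for j=0..7 → 8 lanes set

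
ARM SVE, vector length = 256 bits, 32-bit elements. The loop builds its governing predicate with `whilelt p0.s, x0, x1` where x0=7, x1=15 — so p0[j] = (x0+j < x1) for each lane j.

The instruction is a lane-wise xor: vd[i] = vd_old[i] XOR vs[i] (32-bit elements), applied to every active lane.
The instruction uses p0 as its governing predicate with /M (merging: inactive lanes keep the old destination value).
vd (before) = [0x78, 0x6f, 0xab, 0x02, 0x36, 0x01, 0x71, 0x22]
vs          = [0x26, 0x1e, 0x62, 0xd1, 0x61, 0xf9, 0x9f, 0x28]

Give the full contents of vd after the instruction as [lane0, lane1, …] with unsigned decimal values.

vd = [94, 113, 201, 211, 87, 248, 238, 10]

256-bit reg / 32-bit elem → 8 lanes
active while 7+j < 15, i.e. j ∈ [0,8) capped at 8 ⇒ 8
  i=0: xor(0x78,0x26) → 94
  i=1: xor(0x6f,0x1e) → 113
  i=2: xor(0xab,0x62) → 201
  i=3: xor(0x02,0xd1) → 211
  i=4: xor(0x36,0x61) → 87
  i=5: xor(0x01,0xf9) → 248
  i=6: xor(0x71,0x9f) → 238
  i=7: xor(0x22,0x28) → 10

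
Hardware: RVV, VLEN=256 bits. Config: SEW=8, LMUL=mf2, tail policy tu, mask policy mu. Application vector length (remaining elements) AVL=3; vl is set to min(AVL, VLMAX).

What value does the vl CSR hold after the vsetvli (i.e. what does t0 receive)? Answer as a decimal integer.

vl = 3

VLMAX = VLEN×LMUL/SEW = 256×1/2/8 = 16
vl = min(AVL, VLMAX) = min(3, 16) = 3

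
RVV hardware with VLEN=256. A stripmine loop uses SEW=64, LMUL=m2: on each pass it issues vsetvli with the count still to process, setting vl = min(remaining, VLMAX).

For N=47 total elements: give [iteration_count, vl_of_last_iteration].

VLMAX = VLEN×LMUL/SEW = 256×2/64 = 8
N=47: ⌈47/8⌉ = 6 iters; last vl = 47 − 5×8 = 7

[iterations, last_vl] = [6, 7]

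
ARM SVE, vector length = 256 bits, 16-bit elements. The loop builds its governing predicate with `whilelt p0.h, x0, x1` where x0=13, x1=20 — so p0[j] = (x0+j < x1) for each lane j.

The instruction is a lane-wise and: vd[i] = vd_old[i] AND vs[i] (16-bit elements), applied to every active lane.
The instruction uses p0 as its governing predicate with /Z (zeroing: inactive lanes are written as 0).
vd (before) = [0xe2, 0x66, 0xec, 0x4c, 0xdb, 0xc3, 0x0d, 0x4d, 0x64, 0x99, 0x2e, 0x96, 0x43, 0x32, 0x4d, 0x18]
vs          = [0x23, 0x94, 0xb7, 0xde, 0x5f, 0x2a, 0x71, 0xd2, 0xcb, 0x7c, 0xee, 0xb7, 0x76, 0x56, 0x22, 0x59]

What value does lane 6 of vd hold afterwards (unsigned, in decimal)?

256-bit reg / 16-bit elem → 16 lanes
active while 13+j < 20, i.e. j ∈ [0,7) capped at 16 ⇒ 7
[0] and(0xe2,0x23) = 0x22
[1] and(0x66,0x94) = 0x04
[2] and(0xec,0xb7) = 0xa4
[3] and(0x4c,0xde) = 0x4c
[4] and(0xdb,0x5f) = 0x5b
[5] and(0xc3,0x2a) = 0x02
[6] and(0x0d,0x71) = 0x01
[7] tail/zero = 0x00
[8] tail/zero = 0x00
[9] tail/zero = 0x00
[10] tail/zero = 0x00
[11] tail/zero = 0x00
[12] tail/zero = 0x00
[13] tail/zero = 0x00
[14] tail/zero = 0x00
[15] tail/zero = 0x00

vd[6] = 1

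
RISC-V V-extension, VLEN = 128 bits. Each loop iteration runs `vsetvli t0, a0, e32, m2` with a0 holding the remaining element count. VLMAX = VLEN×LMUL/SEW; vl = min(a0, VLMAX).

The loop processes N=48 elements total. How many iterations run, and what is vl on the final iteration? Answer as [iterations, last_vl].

[iterations, last_vl] = [6, 8]

VLMAX = (128 × 2) / 32 = 8 lanes
iterations = ceil(48/8) = 6; final-pass vl = 8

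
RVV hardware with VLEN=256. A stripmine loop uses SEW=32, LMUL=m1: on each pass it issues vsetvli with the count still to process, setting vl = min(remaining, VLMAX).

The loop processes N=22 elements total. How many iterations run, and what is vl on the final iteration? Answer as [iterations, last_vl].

[iterations, last_vl] = [3, 6]

VLMAX = VLEN×LMUL/SEW = 256×1/32 = 8
22 elements at 8/iter → 3 passes, remainder 6 on the last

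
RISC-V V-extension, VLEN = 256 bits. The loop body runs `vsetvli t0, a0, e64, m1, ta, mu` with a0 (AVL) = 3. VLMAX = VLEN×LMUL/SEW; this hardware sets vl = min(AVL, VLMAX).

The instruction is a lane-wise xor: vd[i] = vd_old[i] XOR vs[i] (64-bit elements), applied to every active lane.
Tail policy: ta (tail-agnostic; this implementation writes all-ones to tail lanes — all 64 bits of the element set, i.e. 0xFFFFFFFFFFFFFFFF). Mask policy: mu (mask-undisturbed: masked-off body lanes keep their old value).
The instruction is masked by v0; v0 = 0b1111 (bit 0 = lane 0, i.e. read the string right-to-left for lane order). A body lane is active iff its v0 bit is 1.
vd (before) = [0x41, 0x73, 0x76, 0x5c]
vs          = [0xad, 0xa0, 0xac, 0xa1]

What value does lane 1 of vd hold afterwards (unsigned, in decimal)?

VLMAX = (256 × 1) / 64 = 4 lanes
vl ← min(3, 4) = 3
[0] xor(0x41,0xad) = 0xec
[1] xor(0x73,0xa0) = 0xd3
[2] xor(0x76,0xac) = 0xda
[3] tail/ones = 0xffffffffffffffff

vd[1] = 211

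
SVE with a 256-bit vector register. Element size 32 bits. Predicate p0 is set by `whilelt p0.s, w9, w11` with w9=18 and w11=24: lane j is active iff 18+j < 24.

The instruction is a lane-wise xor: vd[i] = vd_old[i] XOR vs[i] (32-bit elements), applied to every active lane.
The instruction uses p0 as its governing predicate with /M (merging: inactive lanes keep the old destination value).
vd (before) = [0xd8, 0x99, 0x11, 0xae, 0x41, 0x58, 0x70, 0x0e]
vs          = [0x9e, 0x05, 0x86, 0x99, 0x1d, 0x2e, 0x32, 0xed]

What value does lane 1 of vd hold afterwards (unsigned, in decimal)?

lane count: 256 div 32 = 8
active while 18+j < 24, i.e. j ∈ [0,6) capped at 8 ⇒ 6
  i=0: xor(0xd8,0x9e) → 70
  i=1: xor(0x99,0x05) → 156
  i=2: xor(0x11,0x86) → 151
  i=3: xor(0xae,0x99) → 55
  i=4: xor(0x41,0x1d) → 92
  i=5: xor(0x58,0x2e) → 118
  i=6: tail/keep → 112
  i=7: tail/keep → 14

vd[1] = 156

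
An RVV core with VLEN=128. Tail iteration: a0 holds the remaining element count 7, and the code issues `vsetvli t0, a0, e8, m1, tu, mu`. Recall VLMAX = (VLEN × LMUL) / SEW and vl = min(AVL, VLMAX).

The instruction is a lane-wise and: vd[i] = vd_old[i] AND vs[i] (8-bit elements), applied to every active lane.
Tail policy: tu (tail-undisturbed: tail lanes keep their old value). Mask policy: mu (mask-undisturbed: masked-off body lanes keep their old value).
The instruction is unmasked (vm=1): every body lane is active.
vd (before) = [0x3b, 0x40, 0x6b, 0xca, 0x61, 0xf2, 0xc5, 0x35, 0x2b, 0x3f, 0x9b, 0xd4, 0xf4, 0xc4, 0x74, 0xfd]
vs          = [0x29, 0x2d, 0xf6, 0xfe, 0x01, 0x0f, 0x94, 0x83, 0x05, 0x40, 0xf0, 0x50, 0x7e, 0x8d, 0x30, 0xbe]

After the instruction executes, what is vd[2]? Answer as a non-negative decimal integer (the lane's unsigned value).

vd[2] = 98

lanes per group: 128·1/8 = 16
vl = min(AVL, VLMAX) = min(7, 16) = 7
vd[0] and(0x3b,0x29) -> 0x29
vd[1] and(0x40,0x2d) -> 0x00
vd[2] and(0x6b,0xf6) -> 0x62
vd[3] and(0xca,0xfe) -> 0xca
vd[4] and(0x61,0x01) -> 0x01
vd[5] and(0xf2,0x0f) -> 0x02
vd[6] and(0xc5,0x94) -> 0x84
vd[7] tail/keep -> 0x35
vd[8] tail/keep -> 0x2b
vd[9] tail/keep -> 0x3f
vd[10] tail/keep -> 0x9b
vd[11] tail/keep -> 0xd4
vd[12] tail/keep -> 0xf4
vd[13] tail/keep -> 0xc4
vd[14] tail/keep -> 0x74
vd[15] tail/keep -> 0xfd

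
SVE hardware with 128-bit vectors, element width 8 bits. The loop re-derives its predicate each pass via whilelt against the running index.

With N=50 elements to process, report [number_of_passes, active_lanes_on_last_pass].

[iterations, last_vl] = [4, 2]

lane count: 128 div 8 = 16
50 elements at 16/iter → 4 passes, remainder 2 on the last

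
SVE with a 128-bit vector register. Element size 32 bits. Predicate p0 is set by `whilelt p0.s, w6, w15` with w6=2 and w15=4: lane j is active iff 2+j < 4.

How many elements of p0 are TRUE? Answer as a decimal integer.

vl = 2

128-bit reg / 32-bit elem → 4 lanes
whilelt: lane j active iff 2+j < 4 → j < 2 → 2 active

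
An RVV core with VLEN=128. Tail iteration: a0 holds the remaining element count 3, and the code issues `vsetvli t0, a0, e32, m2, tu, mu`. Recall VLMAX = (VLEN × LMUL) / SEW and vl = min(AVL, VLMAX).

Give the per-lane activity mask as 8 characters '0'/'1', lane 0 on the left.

predicate = 11100000

VLMAX = VLEN×LMUL/SEW = 128×2/32 = 8
vl ← min(3, 8) = 3
bits (lane 0 leftmost): 11100000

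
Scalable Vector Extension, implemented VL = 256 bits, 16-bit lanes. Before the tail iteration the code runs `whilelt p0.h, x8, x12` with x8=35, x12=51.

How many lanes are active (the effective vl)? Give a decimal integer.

256-bit reg / 16-bit elem → 16 lanes
active while 35+j < 51, i.e. j ∈ [0,16) capped at 16 ⇒ 16

vl = 16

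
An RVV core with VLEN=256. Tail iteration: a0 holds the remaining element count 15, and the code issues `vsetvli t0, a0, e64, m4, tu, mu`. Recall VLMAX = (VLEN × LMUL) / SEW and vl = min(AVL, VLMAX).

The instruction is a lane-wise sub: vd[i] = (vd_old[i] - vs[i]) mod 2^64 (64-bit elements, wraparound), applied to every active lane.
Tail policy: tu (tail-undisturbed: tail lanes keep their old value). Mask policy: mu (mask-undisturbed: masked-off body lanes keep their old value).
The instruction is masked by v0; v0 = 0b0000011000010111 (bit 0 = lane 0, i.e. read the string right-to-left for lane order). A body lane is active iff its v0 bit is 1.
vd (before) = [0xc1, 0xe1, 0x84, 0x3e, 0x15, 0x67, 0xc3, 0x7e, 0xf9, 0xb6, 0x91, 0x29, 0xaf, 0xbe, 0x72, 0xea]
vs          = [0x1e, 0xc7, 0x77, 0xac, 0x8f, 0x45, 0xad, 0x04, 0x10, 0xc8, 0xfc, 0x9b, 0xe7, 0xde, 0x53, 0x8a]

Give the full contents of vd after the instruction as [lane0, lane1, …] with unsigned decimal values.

VLMAX = VLEN×LMUL/SEW = 256×4/64 = 16
vl ← min(15, 16) = 15
  i=0: sub(0xc1,0x1e) → 163
  i=1: sub(0xe1,0xc7) → 26
  i=2: sub(0x84,0x77) → 13
  i=3: mask-off/keep → 62
  i=4: sub(0x15,0x8f) → 18446744073709551494
  i=5: mask-off/keep → 103
  i=6: mask-off/keep → 195
  i=7: mask-off/keep → 126
  i=8: mask-off/keep → 249
  i=9: sub(0xb6,0xc8) → 18446744073709551598
  i=10: sub(0x91,0xfc) → 18446744073709551509
  i=11: mask-off/keep → 41
  i=12: mask-off/keep → 175
  i=13: mask-off/keep → 190
  i=14: mask-off/keep → 114
  i=15: tail/keep → 234

vd = [163, 26, 13, 62, 18446744073709551494, 103, 195, 126, 249, 18446744073709551598, 18446744073709551509, 41, 175, 190, 114, 234]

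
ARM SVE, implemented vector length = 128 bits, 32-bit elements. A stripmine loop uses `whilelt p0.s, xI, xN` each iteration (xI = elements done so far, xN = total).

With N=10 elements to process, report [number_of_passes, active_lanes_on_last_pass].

lane count: 128 div 32 = 4
N=10: ⌈10/4⌉ = 3 iters; last vl = 10 − 2×4 = 2

[iterations, last_vl] = [3, 2]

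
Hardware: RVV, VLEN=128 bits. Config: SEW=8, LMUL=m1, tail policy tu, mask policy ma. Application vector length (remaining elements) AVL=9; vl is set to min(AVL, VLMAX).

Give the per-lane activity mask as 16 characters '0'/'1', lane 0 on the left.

VLMAX = VLEN×LMUL/SEW = 128×1/8 = 16
AVL=9 ≤ VLMAX=16, so vl = 9
bits (lane 0 leftmost): 1111111110000000

predicate = 1111111110000000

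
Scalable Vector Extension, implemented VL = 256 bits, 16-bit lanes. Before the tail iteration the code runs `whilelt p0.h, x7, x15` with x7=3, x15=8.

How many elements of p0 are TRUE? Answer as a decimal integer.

lane count: 256 div 16 = 16
active while 3+j < 8, i.e. j ∈ [0,5) capped at 16 ⇒ 5

vl = 5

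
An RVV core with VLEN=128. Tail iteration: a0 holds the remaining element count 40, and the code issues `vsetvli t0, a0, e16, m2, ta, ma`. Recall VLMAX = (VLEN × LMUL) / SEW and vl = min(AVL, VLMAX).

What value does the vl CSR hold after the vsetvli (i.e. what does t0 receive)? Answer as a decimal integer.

vl = 16

lanes per group: 128·2/16 = 16
AVL=40 > VLMAX=16, so vl = 16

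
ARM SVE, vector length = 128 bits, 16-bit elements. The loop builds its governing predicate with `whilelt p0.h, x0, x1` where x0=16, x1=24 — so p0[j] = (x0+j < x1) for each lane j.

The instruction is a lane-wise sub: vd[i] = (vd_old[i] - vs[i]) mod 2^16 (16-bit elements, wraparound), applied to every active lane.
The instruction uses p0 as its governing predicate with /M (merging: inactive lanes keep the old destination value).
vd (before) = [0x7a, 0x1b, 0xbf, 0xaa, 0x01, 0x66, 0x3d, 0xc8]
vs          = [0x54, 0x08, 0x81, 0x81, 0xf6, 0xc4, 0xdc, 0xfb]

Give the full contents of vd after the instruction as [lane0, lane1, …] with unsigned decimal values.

lane count: 128 div 16 = 8
active while 16+j < 24, i.e. j ∈ [0,8) capped at 8 ⇒ 8
  i=0: sub(0x7a,0x54) → 38
  i=1: sub(0x1b,0x08) → 19
  i=2: sub(0xbf,0x81) → 62
  i=3: sub(0xaa,0x81) → 41
  i=4: sub(0x01,0xf6) → 65291
  i=5: sub(0x66,0xc4) → 65442
  i=6: sub(0x3d,0xdc) → 65377
  i=7: sub(0xc8,0xfb) → 65485

vd = [38, 19, 62, 41, 65291, 65442, 65377, 65485]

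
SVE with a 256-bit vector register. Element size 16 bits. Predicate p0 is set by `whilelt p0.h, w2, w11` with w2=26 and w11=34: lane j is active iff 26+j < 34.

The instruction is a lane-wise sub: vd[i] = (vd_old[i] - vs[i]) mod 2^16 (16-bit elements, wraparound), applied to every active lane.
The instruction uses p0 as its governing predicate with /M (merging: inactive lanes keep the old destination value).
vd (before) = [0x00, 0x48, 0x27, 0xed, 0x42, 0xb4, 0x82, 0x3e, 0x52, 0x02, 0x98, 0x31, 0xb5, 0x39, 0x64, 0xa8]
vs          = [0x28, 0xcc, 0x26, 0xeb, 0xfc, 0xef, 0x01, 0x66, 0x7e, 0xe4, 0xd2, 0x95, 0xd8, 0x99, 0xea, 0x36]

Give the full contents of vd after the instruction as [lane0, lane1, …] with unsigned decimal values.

vd = [65496, 65404, 1, 2, 65350, 65477, 129, 65496, 82, 2, 152, 49, 181, 57, 100, 168]

register lanes = 256/16 = 16
whilelt: lane j active iff 26+j < 34 → j < 8 → 8 active
  i=0: sub(0x00,0x28) → 65496
  i=1: sub(0x48,0xcc) → 65404
  i=2: sub(0x27,0x26) → 1
  i=3: sub(0xed,0xeb) → 2
  i=4: sub(0x42,0xfc) → 65350
  i=5: sub(0xb4,0xef) → 65477
  i=6: sub(0x82,0x01) → 129
  i=7: sub(0x3e,0x66) → 65496
  i=8: tail/keep → 82
  i=9: tail/keep → 2
  i=10: tail/keep → 152
  i=11: tail/keep → 49
  i=12: tail/keep → 181
  i=13: tail/keep → 57
  i=14: tail/keep → 100
  i=15: tail/keep → 168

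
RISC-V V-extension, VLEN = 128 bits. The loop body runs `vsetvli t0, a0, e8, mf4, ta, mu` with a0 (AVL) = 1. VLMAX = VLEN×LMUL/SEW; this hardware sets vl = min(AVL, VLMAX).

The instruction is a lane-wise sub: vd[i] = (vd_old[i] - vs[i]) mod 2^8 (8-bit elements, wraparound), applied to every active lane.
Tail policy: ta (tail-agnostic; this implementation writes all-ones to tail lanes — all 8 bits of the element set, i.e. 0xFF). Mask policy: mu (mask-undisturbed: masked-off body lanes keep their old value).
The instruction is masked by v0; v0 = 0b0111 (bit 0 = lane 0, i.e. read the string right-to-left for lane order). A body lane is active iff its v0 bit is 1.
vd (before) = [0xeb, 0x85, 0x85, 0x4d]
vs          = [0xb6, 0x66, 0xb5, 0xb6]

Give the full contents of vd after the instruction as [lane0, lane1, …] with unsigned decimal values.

vd = [53, 255, 255, 255]

VLMAX = VLEN×LMUL/SEW = 128×1/4/8 = 4
vl ← min(1, 4) = 1
lane  0: sub(0xeb,0xb6) ⇒ 0x35
lane  1: tail/ones ⇒ 0xff
lane  2: tail/ones ⇒ 0xff
lane  3: tail/ones ⇒ 0xff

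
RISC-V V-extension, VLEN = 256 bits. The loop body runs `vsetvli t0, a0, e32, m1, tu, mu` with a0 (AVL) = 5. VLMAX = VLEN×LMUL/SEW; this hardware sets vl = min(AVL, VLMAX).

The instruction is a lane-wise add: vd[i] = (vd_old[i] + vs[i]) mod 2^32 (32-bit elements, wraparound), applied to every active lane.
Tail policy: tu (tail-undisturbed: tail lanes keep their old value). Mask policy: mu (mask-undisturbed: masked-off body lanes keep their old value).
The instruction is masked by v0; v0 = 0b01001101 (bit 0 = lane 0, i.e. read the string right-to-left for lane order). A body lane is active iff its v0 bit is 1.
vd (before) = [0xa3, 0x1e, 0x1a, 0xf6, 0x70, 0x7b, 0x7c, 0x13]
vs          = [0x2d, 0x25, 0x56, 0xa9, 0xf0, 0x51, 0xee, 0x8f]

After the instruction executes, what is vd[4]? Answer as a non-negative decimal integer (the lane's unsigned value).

VLMAX = VLEN×LMUL/SEW = 256×1/32 = 8
AVL=5 ≤ VLMAX=8, so vl = 5
vd[0] add(0xa3,0x2d) -> 0xd0
vd[1] mask-off/keep -> 0x1e
vd[2] add(0x1a,0x56) -> 0x70
vd[3] add(0xf6,0xa9) -> 0x19f
vd[4] mask-off/keep -> 0x70
vd[5] tail/keep -> 0x7b
vd[6] tail/keep -> 0x7c
vd[7] tail/keep -> 0x13

vd[4] = 112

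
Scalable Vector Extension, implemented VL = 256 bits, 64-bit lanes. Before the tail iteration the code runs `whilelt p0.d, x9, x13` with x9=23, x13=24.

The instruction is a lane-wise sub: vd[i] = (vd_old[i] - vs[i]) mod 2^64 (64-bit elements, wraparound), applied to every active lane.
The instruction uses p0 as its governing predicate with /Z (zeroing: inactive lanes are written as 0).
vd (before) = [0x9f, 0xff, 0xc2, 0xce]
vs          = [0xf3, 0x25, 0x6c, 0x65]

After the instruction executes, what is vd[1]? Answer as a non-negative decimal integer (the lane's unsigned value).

vd[1] = 0

lane count: 256 div 64 = 4
p0[j] = (23+j < 24); true for j=0..0 → 1 lanes set
lane  0: sub(0x9f,0xf3) ⇒ 0xffffffffffffffac
lane  1: tail/zero ⇒ 0x00
lane  2: tail/zero ⇒ 0x00
lane  3: tail/zero ⇒ 0x00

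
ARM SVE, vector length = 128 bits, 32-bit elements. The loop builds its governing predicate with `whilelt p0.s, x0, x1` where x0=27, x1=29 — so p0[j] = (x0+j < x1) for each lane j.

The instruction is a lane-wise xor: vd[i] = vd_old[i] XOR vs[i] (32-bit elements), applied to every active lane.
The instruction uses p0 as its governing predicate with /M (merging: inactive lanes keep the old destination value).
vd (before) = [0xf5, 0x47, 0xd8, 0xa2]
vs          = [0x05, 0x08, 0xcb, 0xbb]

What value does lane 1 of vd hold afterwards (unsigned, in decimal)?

vd[1] = 79

128-bit reg / 32-bit elem → 4 lanes
active while 27+j < 29, i.e. j ∈ [0,2) capped at 4 ⇒ 2
[0] xor(0xf5,0x05) = 0xf0
[1] xor(0x47,0x08) = 0x4f
[2] tail/keep = 0xd8
[3] tail/keep = 0xa2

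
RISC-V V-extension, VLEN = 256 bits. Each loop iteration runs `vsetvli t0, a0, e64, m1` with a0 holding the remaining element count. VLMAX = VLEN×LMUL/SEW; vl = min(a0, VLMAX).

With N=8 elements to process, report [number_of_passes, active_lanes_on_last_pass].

[iterations, last_vl] = [2, 4]

VLMAX = VLEN×LMUL/SEW = 256×1/64 = 4
iterations = ceil(8/4) = 2; final-pass vl = 4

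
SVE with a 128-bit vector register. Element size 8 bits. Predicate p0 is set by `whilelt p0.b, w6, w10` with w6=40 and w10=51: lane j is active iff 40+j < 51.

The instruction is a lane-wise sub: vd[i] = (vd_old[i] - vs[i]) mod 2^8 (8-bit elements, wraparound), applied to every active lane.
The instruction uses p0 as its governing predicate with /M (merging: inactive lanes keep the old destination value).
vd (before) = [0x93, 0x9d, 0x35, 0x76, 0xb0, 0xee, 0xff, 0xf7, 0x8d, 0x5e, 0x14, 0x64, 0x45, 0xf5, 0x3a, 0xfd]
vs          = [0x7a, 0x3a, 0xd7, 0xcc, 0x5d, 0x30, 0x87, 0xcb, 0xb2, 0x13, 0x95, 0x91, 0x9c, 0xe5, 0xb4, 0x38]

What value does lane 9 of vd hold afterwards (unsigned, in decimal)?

lane count: 128 div 8 = 16
p0[j] = (40+j < 51); true for j=0..10 → 11 lanes set
[0] sub(0x93,0x7a) = 0x19
[1] sub(0x9d,0x3a) = 0x63
[2] sub(0x35,0xd7) = 0x5e
[3] sub(0x76,0xcc) = 0xaa
[4] sub(0xb0,0x5d) = 0x53
[5] sub(0xee,0x30) = 0xbe
[6] sub(0xff,0x87) = 0x78
[7] sub(0xf7,0xcb) = 0x2c
[8] sub(0x8d,0xb2) = 0xdb
[9] sub(0x5e,0x13) = 0x4b
[10] sub(0x14,0x95) = 0x7f
[11] tail/keep = 0x64
[12] tail/keep = 0x45
[13] tail/keep = 0xf5
[14] tail/keep = 0x3a
[15] tail/keep = 0xfd

vd[9] = 75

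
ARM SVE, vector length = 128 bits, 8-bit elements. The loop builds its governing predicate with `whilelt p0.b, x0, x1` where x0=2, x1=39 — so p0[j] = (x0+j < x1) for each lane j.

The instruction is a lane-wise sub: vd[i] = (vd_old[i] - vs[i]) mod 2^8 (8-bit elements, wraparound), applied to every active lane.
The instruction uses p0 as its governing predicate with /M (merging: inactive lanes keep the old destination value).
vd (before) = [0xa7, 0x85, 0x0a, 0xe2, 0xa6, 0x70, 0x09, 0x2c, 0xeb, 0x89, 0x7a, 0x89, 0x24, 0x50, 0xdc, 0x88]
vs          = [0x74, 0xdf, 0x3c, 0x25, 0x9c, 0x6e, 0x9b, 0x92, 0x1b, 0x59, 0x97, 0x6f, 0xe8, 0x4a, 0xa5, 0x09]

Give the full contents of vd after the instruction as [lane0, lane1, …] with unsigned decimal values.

vd = [51, 166, 206, 189, 10, 2, 110, 154, 208, 48, 227, 26, 60, 6, 55, 127]

lane count: 128 div 8 = 16
p0[j] = (2+j < 39); true for j=0..15 → 16 lanes set
  i=0: sub(0xa7,0x74) → 51
  i=1: sub(0x85,0xdf) → 166
  i=2: sub(0x0a,0x3c) → 206
  i=3: sub(0xe2,0x25) → 189
  i=4: sub(0xa6,0x9c) → 10
  i=5: sub(0x70,0x6e) → 2
  i=6: sub(0x09,0x9b) → 110
  i=7: sub(0x2c,0x92) → 154
  i=8: sub(0xeb,0x1b) → 208
  i=9: sub(0x89,0x59) → 48
  i=10: sub(0x7a,0x97) → 227
  i=11: sub(0x89,0x6f) → 26
  i=12: sub(0x24,0xe8) → 60
  i=13: sub(0x50,0x4a) → 6
  i=14: sub(0xdc,0xa5) → 55
  i=15: sub(0x88,0x09) → 127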